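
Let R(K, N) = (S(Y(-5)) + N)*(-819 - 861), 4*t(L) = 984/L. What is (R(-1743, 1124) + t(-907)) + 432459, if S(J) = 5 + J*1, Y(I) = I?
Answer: -1320466173/907 ≈ -1.4559e+6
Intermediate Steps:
t(L) = 246/L (t(L) = (984/L)/4 = 246/L)
S(J) = 5 + J
R(K, N) = -1680*N (R(K, N) = ((5 - 5) + N)*(-819 - 861) = (0 + N)*(-1680) = N*(-1680) = -1680*N)
(R(-1743, 1124) + t(-907)) + 432459 = (-1680*1124 + 246/(-907)) + 432459 = (-1888320 + 246*(-1/907)) + 432459 = (-1888320 - 246/907) + 432459 = -1712706486/907 + 432459 = -1320466173/907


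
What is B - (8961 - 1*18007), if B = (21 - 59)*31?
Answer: 7868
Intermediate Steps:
B = -1178 (B = -38*31 = -1178)
B - (8961 - 1*18007) = -1178 - (8961 - 1*18007) = -1178 - (8961 - 18007) = -1178 - 1*(-9046) = -1178 + 9046 = 7868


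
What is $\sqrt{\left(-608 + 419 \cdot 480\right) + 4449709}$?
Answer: $\sqrt{4650221} \approx 2156.4$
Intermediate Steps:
$\sqrt{\left(-608 + 419 \cdot 480\right) + 4449709} = \sqrt{\left(-608 + 201120\right) + 4449709} = \sqrt{200512 + 4449709} = \sqrt{4650221}$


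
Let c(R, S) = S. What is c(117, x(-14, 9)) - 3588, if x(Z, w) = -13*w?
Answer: -3705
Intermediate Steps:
c(117, x(-14, 9)) - 3588 = -13*9 - 3588 = -117 - 3588 = -3705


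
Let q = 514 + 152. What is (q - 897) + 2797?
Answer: 2566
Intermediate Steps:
q = 666
(q - 897) + 2797 = (666 - 897) + 2797 = -231 + 2797 = 2566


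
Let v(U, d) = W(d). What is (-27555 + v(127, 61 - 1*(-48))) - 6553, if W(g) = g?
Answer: -33999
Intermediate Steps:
v(U, d) = d
(-27555 + v(127, 61 - 1*(-48))) - 6553 = (-27555 + (61 - 1*(-48))) - 6553 = (-27555 + (61 + 48)) - 6553 = (-27555 + 109) - 6553 = -27446 - 6553 = -33999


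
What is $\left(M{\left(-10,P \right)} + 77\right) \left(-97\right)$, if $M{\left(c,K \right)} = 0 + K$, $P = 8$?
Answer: $-8245$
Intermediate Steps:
$M{\left(c,K \right)} = K$
$\left(M{\left(-10,P \right)} + 77\right) \left(-97\right) = \left(8 + 77\right) \left(-97\right) = 85 \left(-97\right) = -8245$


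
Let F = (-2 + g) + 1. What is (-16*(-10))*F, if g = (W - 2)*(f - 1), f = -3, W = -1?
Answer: 1760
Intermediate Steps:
g = 12 (g = (-1 - 2)*(-3 - 1) = -3*(-4) = 12)
F = 11 (F = (-2 + 12) + 1 = 10 + 1 = 11)
(-16*(-10))*F = -16*(-10)*11 = 160*11 = 1760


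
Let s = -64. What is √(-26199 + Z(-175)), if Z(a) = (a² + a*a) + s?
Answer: √34987 ≈ 187.05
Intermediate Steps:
Z(a) = -64 + 2*a² (Z(a) = (a² + a*a) - 64 = (a² + a²) - 64 = 2*a² - 64 = -64 + 2*a²)
√(-26199 + Z(-175)) = √(-26199 + (-64 + 2*(-175)²)) = √(-26199 + (-64 + 2*30625)) = √(-26199 + (-64 + 61250)) = √(-26199 + 61186) = √34987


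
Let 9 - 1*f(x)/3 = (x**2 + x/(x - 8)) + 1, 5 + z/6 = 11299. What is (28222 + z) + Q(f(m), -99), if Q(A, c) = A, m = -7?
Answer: 479308/5 ≈ 95862.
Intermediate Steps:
z = 67764 (z = -30 + 6*11299 = -30 + 67794 = 67764)
f(x) = 24 - 3*x**2 - 3*x/(-8 + x) (f(x) = 27 - 3*((x**2 + x/(x - 8)) + 1) = 27 - 3*((x**2 + x/(-8 + x)) + 1) = 27 - 3*(1 + x**2 + x/(-8 + x)) = 27 + (-3 - 3*x**2 - 3*x/(-8 + x)) = 24 - 3*x**2 - 3*x/(-8 + x))
(28222 + z) + Q(f(m), -99) = (28222 + 67764) + 3*(-64 - 1*(-7)**3 + 7*(-7) + 8*(-7)**2)/(-8 - 7) = 95986 + 3*(-64 - 1*(-343) - 49 + 8*49)/(-15) = 95986 + 3*(-1/15)*(-64 + 343 - 49 + 392) = 95986 + 3*(-1/15)*622 = 95986 - 622/5 = 479308/5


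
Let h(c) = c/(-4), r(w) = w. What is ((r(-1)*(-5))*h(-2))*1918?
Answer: 4795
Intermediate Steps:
h(c) = -c/4 (h(c) = c*(-1/4) = -c/4)
((r(-1)*(-5))*h(-2))*1918 = ((-1*(-5))*(-1/4*(-2)))*1918 = (5*(1/2))*1918 = (5/2)*1918 = 4795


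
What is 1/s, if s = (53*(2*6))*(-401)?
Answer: -1/255036 ≈ -3.9210e-6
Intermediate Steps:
s = -255036 (s = (53*12)*(-401) = 636*(-401) = -255036)
1/s = 1/(-255036) = -1/255036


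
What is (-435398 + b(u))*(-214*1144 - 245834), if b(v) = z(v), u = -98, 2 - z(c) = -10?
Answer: 213622140900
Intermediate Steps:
z(c) = 12 (z(c) = 2 - 1*(-10) = 2 + 10 = 12)
b(v) = 12
(-435398 + b(u))*(-214*1144 - 245834) = (-435398 + 12)*(-214*1144 - 245834) = -435386*(-244816 - 245834) = -435386*(-490650) = 213622140900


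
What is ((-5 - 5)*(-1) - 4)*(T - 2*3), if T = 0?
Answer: -36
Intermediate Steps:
((-5 - 5)*(-1) - 4)*(T - 2*3) = ((-5 - 5)*(-1) - 4)*(0 - 2*3) = (-10*(-1) - 4)*(0 - 6) = (10 - 4)*(-6) = 6*(-6) = -36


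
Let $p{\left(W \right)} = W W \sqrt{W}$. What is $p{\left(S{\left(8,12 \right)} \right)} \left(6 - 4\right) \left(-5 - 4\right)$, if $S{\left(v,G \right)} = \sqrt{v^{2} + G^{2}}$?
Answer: $- 7488 \sqrt[4]{13} \approx -14218.0$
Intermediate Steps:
$S{\left(v,G \right)} = \sqrt{G^{2} + v^{2}}$
$p{\left(W \right)} = W^{\frac{5}{2}}$ ($p{\left(W \right)} = W W^{\frac{3}{2}} = W^{\frac{5}{2}}$)
$p{\left(S{\left(8,12 \right)} \right)} \left(6 - 4\right) \left(-5 - 4\right) = \left(\sqrt{12^{2} + 8^{2}}\right)^{\frac{5}{2}} \left(6 - 4\right) \left(-5 - 4\right) = \left(\sqrt{144 + 64}\right)^{\frac{5}{2}} \cdot 2 \left(-9\right) = \left(\sqrt{208}\right)^{\frac{5}{2}} \left(-18\right) = \left(4 \sqrt{13}\right)^{\frac{5}{2}} \left(-18\right) = 416 \sqrt[4]{13} \left(-18\right) = - 7488 \sqrt[4]{13}$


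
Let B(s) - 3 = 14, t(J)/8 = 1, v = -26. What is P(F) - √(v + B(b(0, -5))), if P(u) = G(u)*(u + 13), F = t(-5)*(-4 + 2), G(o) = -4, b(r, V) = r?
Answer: 12 - 3*I ≈ 12.0 - 3.0*I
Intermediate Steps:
t(J) = 8 (t(J) = 8*1 = 8)
B(s) = 17 (B(s) = 3 + 14 = 17)
F = -16 (F = 8*(-4 + 2) = 8*(-2) = -16)
P(u) = -52 - 4*u (P(u) = -4*(u + 13) = -4*(13 + u) = -52 - 4*u)
P(F) - √(v + B(b(0, -5))) = (-52 - 4*(-16)) - √(-26 + 17) = (-52 + 64) - √(-9) = 12 - 3*I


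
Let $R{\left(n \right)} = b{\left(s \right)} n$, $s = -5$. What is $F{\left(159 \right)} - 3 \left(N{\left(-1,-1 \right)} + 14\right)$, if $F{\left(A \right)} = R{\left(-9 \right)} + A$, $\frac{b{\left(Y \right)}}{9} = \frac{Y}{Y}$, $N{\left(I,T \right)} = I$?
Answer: $39$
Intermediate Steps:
$b{\left(Y \right)} = 9$ ($b{\left(Y \right)} = 9 \frac{Y}{Y} = 9 \cdot 1 = 9$)
$R{\left(n \right)} = 9 n$
$F{\left(A \right)} = -81 + A$ ($F{\left(A \right)} = 9 \left(-9\right) + A = -81 + A$)
$F{\left(159 \right)} - 3 \left(N{\left(-1,-1 \right)} + 14\right) = \left(-81 + 159\right) - 3 \left(-1 + 14\right) = 78 - 39 = 39$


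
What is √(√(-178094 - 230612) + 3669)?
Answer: √(3669 + I*√408706) ≈ 60.8 + 5.2574*I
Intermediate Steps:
√(√(-178094 - 230612) + 3669) = √(√(-408706) + 3669) = √(I*√408706 + 3669) = √(3669 + I*√408706)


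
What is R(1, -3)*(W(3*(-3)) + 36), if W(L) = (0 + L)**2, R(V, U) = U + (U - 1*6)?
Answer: -1404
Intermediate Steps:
R(V, U) = -6 + 2*U (R(V, U) = U + (U - 6) = U + (-6 + U) = -6 + 2*U)
W(L) = L**2
R(1, -3)*(W(3*(-3)) + 36) = (-6 + 2*(-3))*((3*(-3))**2 + 36) = (-6 - 6)*((-9)**2 + 36) = -12*(81 + 36) = -12*117 = -1404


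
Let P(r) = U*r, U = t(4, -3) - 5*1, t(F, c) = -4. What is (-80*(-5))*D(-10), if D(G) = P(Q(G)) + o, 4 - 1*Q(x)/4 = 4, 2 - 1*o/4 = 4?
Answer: -3200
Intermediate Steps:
o = -8 (o = 8 - 4*4 = 8 - 16 = -8)
U = -9 (U = -4 - 5*1 = -4 - 5 = -9)
Q(x) = 0 (Q(x) = 16 - 4*4 = 16 - 16 = 0)
P(r) = -9*r
D(G) = -8 (D(G) = -9*0 - 8 = 0 - 8 = -8)
(-80*(-5))*D(-10) = -80*(-5)*(-8) = -16*(-25)*(-8) = 400*(-8) = -3200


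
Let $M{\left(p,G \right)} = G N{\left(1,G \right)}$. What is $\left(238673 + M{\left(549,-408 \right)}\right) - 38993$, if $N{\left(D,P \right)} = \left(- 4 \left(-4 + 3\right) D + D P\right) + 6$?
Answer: $362064$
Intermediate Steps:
$N{\left(D,P \right)} = 6 + 4 D + D P$ ($N{\left(D,P \right)} = \left(\left(-4\right) \left(-1\right) D + D P\right) + 6 = \left(4 D + D P\right) + 6 = 6 + 4 D + D P$)
$M{\left(p,G \right)} = G \left(10 + G\right)$ ($M{\left(p,G \right)} = G \left(6 + 4 \cdot 1 + 1 G\right) = G \left(6 + 4 + G\right) = G \left(10 + G\right)$)
$\left(238673 + M{\left(549,-408 \right)}\right) - 38993 = \left(238673 - 408 \left(10 - 408\right)\right) - 38993 = \left(238673 - -162384\right) - 38993 = \left(238673 + 162384\right) - 38993 = 401057 - 38993 = 362064$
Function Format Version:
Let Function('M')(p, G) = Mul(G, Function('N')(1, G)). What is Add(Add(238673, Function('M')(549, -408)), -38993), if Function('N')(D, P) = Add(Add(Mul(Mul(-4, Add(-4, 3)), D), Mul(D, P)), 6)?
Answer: 362064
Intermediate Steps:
Function('N')(D, P) = Add(6, Mul(4, D), Mul(D, P)) (Function('N')(D, P) = Add(Add(Mul(Mul(-4, -1), D), Mul(D, P)), 6) = Add(Add(Mul(4, D), Mul(D, P)), 6) = Add(6, Mul(4, D), Mul(D, P)))
Function('M')(p, G) = Mul(G, Add(10, G)) (Function('M')(p, G) = Mul(G, Add(6, Mul(4, 1), Mul(1, G))) = Mul(G, Add(6, 4, G)) = Mul(G, Add(10, G)))
Add(Add(238673, Function('M')(549, -408)), -38993) = Add(Add(238673, Mul(-408, Add(10, -408))), -38993) = Add(Add(238673, Mul(-408, -398)), -38993) = Add(Add(238673, 162384), -38993) = Add(401057, -38993) = 362064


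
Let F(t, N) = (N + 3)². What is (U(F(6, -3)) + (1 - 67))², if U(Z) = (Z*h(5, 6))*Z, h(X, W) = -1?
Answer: 4356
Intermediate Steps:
F(t, N) = (3 + N)²
U(Z) = -Z² (U(Z) = (Z*(-1))*Z = (-Z)*Z = -Z²)
(U(F(6, -3)) + (1 - 67))² = (-((3 - 3)²)² + (1 - 67))² = (-(0²)² - 66)² = (-1*0² - 66)² = (-1*0 - 66)² = (0 - 66)² = (-66)² = 4356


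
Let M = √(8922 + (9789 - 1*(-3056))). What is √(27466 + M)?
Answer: √(27466 + √21767) ≈ 166.17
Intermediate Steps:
M = √21767 (M = √(8922 + (9789 + 3056)) = √(8922 + 12845) = √21767 ≈ 147.54)
√(27466 + M) = √(27466 + √21767)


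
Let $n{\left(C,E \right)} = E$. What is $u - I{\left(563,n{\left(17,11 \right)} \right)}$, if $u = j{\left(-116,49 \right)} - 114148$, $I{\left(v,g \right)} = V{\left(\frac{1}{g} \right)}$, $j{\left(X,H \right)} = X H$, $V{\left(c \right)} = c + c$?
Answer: $- \frac{1318154}{11} \approx -1.1983 \cdot 10^{5}$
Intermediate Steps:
$V{\left(c \right)} = 2 c$
$j{\left(X,H \right)} = H X$
$I{\left(v,g \right)} = \frac{2}{g}$
$u = -119832$ ($u = 49 \left(-116\right) - 114148 = -5684 - 114148 = -119832$)
$u - I{\left(563,n{\left(17,11 \right)} \right)} = -119832 - \frac{2}{11} = - \frac{1318154}{11}$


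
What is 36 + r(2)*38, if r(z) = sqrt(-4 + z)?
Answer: 36 + 38*I*sqrt(2) ≈ 36.0 + 53.74*I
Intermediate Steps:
36 + r(2)*38 = 36 + sqrt(-4 + 2)*38 = 36 + sqrt(-2)*38 = 36 + (I*sqrt(2))*38 = 36 + 38*I*sqrt(2)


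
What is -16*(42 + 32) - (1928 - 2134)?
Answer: -978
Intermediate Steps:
-16*(42 + 32) - (1928 - 2134) = -16*74 - 1*(-206) = -1184 + 206 = -978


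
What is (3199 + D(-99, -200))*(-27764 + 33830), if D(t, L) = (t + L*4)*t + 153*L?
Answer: 373665600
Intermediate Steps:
D(t, L) = 153*L + t*(t + 4*L) (D(t, L) = (t + 4*L)*t + 153*L = t*(t + 4*L) + 153*L = 153*L + t*(t + 4*L))
(3199 + D(-99, -200))*(-27764 + 33830) = (3199 + ((-99)² + 153*(-200) + 4*(-200)*(-99)))*(-27764 + 33830) = (3199 + (9801 - 30600 + 79200))*6066 = (3199 + 58401)*6066 = 61600*6066 = 373665600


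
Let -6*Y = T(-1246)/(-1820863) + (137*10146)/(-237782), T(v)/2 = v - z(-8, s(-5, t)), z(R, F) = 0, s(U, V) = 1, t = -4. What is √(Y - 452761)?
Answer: I*√763876376001250851075144214026/1298905337598 ≈ 672.87*I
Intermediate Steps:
T(v) = 2*v (T(v) = 2*(v - 1*0) = 2*(v + 0) = 2*v)
Y = 1265205329491/1298905337598 (Y = -((2*(-1246))/(-1820863) + (137*10146)/(-237782))/6 = -(-2492*(-1/1820863) + 1390002*(-1/237782))/6 = -(2492/1820863 - 695001/118891)/6 = -⅙*(-1265205329491/216484222933) = 1265205329491/1298905337598 ≈ 0.97406)
√(Y - 452761) = √(1265205329491/1298905337598 - 452761) = √(-588092414350878587/1298905337598) = I*√763876376001250851075144214026/1298905337598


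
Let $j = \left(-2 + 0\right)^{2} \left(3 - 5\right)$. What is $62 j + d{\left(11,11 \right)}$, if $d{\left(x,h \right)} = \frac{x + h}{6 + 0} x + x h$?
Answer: $- \frac{1004}{3} \approx -334.67$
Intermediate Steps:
$j = -8$ ($j = \left(-2\right)^{2} \left(-2\right) = 4 \left(-2\right) = -8$)
$d{\left(x,h \right)} = h x + x \left(\frac{h}{6} + \frac{x}{6}\right)$ ($d{\left(x,h \right)} = \frac{h + x}{6} x + h x = \left(h + x\right) \frac{1}{6} x + h x = \left(\frac{h}{6} + \frac{x}{6}\right) x + h x = x \left(\frac{h}{6} + \frac{x}{6}\right) + h x = h x + x \left(\frac{h}{6} + \frac{x}{6}\right)$)
$62 j + d{\left(11,11 \right)} = 62 \left(-8\right) + \frac{1}{6} \cdot 11 \left(11 + 7 \cdot 11\right) = -496 + \frac{1}{6} \cdot 11 \left(11 + 77\right) = -496 + \frac{1}{6} \cdot 11 \cdot 88 = -496 + \frac{484}{3} = - \frac{1004}{3}$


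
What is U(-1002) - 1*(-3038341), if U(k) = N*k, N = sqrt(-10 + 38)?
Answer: 3038341 - 2004*sqrt(7) ≈ 3.0330e+6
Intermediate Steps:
N = 2*sqrt(7) (N = sqrt(28) = 2*sqrt(7) ≈ 5.2915)
U(k) = 2*k*sqrt(7) (U(k) = (2*sqrt(7))*k = 2*k*sqrt(7))
U(-1002) - 1*(-3038341) = 2*(-1002)*sqrt(7) - 1*(-3038341) = -2004*sqrt(7) + 3038341 = 3038341 - 2004*sqrt(7)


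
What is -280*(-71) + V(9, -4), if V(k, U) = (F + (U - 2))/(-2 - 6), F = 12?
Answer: 79517/4 ≈ 19879.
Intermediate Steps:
V(k, U) = -5/4 - U/8 (V(k, U) = (12 + (U - 2))/(-2 - 6) = (12 + (-2 + U))/(-8) = (10 + U)*(-⅛) = -5/4 - U/8)
-280*(-71) + V(9, -4) = -280*(-71) + (-5/4 - ⅛*(-4)) = 19880 + (-5/4 + ½) = 19880 - ¾ = 79517/4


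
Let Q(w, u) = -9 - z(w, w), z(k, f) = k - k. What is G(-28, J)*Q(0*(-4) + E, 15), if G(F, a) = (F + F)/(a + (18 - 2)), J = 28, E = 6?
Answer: 126/11 ≈ 11.455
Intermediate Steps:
z(k, f) = 0
Q(w, u) = -9 (Q(w, u) = -9 - 1*0 = -9 + 0 = -9)
G(F, a) = 2*F/(16 + a) (G(F, a) = (2*F)/(a + 16) = (2*F)/(16 + a) = 2*F/(16 + a))
G(-28, J)*Q(0*(-4) + E, 15) = (2*(-28)/(16 + 28))*(-9) = (2*(-28)/44)*(-9) = (2*(-28)*(1/44))*(-9) = -14/11*(-9) = 126/11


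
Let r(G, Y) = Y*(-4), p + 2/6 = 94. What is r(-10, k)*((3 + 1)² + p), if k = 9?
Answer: -3948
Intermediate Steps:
p = 281/3 (p = -⅓ + 94 = 281/3 ≈ 93.667)
r(G, Y) = -4*Y
r(-10, k)*((3 + 1)² + p) = (-4*9)*((3 + 1)² + 281/3) = -36*(4² + 281/3) = -36*(16 + 281/3) = -36*329/3 = -3948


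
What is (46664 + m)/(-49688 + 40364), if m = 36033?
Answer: -82697/9324 ≈ -8.8693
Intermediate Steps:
(46664 + m)/(-49688 + 40364) = (46664 + 36033)/(-49688 + 40364) = 82697/(-9324) = 82697*(-1/9324) = -82697/9324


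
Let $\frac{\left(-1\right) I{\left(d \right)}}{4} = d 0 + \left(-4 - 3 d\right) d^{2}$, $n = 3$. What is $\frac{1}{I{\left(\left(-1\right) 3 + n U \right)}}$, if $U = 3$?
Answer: $\frac{1}{3168} \approx 0.00031566$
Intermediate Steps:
$I{\left(d \right)} = - 4 d^{2} \left(-4 - 3 d\right)$ ($I{\left(d \right)} = - 4 \left(d 0 + \left(-4 - 3 d\right) d^{2}\right) = - 4 \left(0 + d^{2} \left(-4 - 3 d\right)\right) = - 4 d^{2} \left(-4 - 3 d\right)$)
$\frac{1}{I{\left(\left(-1\right) 3 + n U \right)}} = \frac{1}{\left(\left(-1\right) 3 + 3 \cdot 3\right)^{2} \left(16 + 12 \left(\left(-1\right) 3 + 3 \cdot 3\right)\right)} = \frac{1}{\left(-3 + 9\right)^{2} \left(16 + 12 \left(-3 + 9\right)\right)} = \frac{1}{6^{2} \left(16 + 12 \cdot 6\right)} = \frac{1}{36 \left(16 + 72\right)} = \frac{1}{36 \cdot 88} = \frac{1}{3168}$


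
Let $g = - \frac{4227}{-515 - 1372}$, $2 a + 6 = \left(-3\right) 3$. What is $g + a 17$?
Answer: $- \frac{157577}{1258} \approx -125.26$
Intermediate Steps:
$a = - \frac{15}{2}$ ($a = -3 + \frac{\left(-3\right) 3}{2} = -3 + \frac{1}{2} \left(-9\right) = -3 - \frac{9}{2} = - \frac{15}{2} \approx -7.5$)
$g = \frac{1409}{629}$ ($g = - \frac{4227}{-515 - 1372} = - \frac{4227}{-1887} = \left(-4227\right) \left(- \frac{1}{1887}\right) = \frac{1409}{629} \approx 2.2401$)
$g + a 17 = \frac{1409}{629} - \frac{255}{2} = - \frac{157577}{1258}$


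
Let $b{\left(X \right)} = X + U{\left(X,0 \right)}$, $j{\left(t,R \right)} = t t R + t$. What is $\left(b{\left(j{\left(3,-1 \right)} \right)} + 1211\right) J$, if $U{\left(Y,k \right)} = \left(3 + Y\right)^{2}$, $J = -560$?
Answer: $-679840$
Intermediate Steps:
$j{\left(t,R \right)} = t + R t^{2}$ ($j{\left(t,R \right)} = t^{2} R + t = R t^{2} + t = t + R t^{2}$)
$b{\left(X \right)} = X + \left(3 + X\right)^{2}$
$\left(b{\left(j{\left(3,-1 \right)} \right)} + 1211\right) J = \left(\left(3 \left(1 - 3\right) + \left(3 + 3 \left(1 - 3\right)\right)^{2}\right) + 1211\right) \left(-560\right) = \left(\left(3 \left(-2\right) + \left(3 + 3 \left(-2\right)\right)^{2}\right) + 1211\right) \left(-560\right) = \left(\left(-6 + \left(3 - 6\right)^{2}\right) + 1211\right) \left(-560\right) = \left(\left(-6 + \left(-3\right)^{2}\right) + 1211\right) \left(-560\right) = \left(\left(-6 + 9\right) + 1211\right) \left(-560\right) = \left(3 + 1211\right) \left(-560\right) = 1214 \left(-560\right) = -679840$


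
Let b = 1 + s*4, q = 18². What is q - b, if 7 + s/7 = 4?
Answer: 407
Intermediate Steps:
s = -21 (s = -49 + 7*4 = -49 + 28 = -21)
q = 324
b = -83 (b = 1 - 21*4 = 1 - 84 = -83)
q - b = 324 - 1*(-83) = 324 + 83 = 407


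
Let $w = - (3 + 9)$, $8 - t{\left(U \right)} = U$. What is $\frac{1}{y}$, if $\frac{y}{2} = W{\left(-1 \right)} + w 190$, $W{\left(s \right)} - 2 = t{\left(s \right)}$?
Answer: $- \frac{1}{4538} \approx -0.00022036$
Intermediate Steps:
$t{\left(U \right)} = 8 - U$
$W{\left(s \right)} = 10 - s$ ($W{\left(s \right)} = 2 - \left(-8 + s\right) = 10 - s$)
$w = -12$ ($w = \left(-1\right) 12 = -12$)
$y = -4538$ ($y = 2 \left(\left(10 - -1\right) - 2280\right) = 2 \left(\left(10 + 1\right) - 2280\right) = 2 \left(11 - 2280\right) = 2 \left(-2269\right) = -4538$)
$\frac{1}{y} = \frac{1}{-4538} = - \frac{1}{4538}$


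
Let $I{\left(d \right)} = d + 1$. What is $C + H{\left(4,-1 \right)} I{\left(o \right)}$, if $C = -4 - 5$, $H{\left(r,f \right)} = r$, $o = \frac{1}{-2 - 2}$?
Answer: $-6$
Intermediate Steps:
$o = - \frac{1}{4}$ ($o = \frac{1}{-4} = - \frac{1}{4} \approx -0.25$)
$I{\left(d \right)} = 1 + d$
$C = -9$
$C + H{\left(4,-1 \right)} I{\left(o \right)} = -9 + 4 \left(1 - \frac{1}{4}\right) = -9 + 4 \cdot \frac{3}{4} = -9 + 3 = -6$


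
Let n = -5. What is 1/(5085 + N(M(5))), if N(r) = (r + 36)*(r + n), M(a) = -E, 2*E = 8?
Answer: 1/4797 ≈ 0.00020846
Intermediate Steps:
E = 4 (E = (1/2)*8 = 4)
M(a) = -4 (M(a) = -1*4 = -4)
N(r) = (-5 + r)*(36 + r) (N(r) = (r + 36)*(r - 5) = (36 + r)*(-5 + r) = (-5 + r)*(36 + r))
1/(5085 + N(M(5))) = 1/(5085 + (-180 + (-4)**2 + 31*(-4))) = 1/(5085 + (-180 + 16 - 124)) = 1/(5085 - 288) = 1/4797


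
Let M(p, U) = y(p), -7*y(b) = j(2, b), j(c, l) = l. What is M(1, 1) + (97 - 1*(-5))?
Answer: 713/7 ≈ 101.86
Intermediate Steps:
y(b) = -b/7
M(p, U) = -p/7
M(1, 1) + (97 - 1*(-5)) = -1/7*1 + (97 - 1*(-5)) = -1/7 + (97 + 5) = -1/7 + 102 = 713/7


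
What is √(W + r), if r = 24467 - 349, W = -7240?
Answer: √16878 ≈ 129.92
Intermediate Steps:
r = 24118
√(W + r) = √(-7240 + 24118) = √16878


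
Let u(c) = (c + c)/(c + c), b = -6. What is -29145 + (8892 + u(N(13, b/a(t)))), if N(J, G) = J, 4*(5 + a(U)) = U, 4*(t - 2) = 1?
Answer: -20252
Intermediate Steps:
t = 9/4 (t = 2 + (¼)*1 = 2 + ¼ = 9/4 ≈ 2.2500)
a(U) = -5 + U/4
u(c) = 1 (u(c) = (2*c)/((2*c)) = (2*c)*(1/(2*c)) = 1)
-29145 + (8892 + u(N(13, b/a(t)))) = -29145 + (8892 + 1) = -29145 + 8893 = -20252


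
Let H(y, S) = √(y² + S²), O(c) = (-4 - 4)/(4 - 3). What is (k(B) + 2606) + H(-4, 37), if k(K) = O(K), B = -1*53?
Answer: 2598 + √1385 ≈ 2635.2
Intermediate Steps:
B = -53
O(c) = -8 (O(c) = -8/1 = -8*1 = -8)
k(K) = -8
H(y, S) = √(S² + y²)
(k(B) + 2606) + H(-4, 37) = (-8 + 2606) + √(37² + (-4)²) = 2598 + √(1369 + 16) = 2598 + √1385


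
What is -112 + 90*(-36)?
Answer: -3352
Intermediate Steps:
-112 + 90*(-36) = -112 - 3240 = -3352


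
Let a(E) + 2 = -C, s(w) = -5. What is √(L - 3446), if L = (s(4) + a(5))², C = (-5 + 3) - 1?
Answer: 7*I*√70 ≈ 58.566*I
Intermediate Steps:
C = -3 (C = -2 - 1 = -3)
a(E) = 1 (a(E) = -2 - 1*(-3) = -2 + 3 = 1)
L = 16 (L = (-5 + 1)² = (-4)² = 16)
√(L - 3446) = √(16 - 3446) = √(-3430) = 7*I*√70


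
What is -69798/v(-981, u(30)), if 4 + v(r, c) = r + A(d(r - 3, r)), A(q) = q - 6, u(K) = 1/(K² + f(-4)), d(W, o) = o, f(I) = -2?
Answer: 34899/986 ≈ 35.395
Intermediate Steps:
u(K) = 1/(-2 + K²) (u(K) = 1/(K² - 2) = 1/(-2 + K²))
A(q) = -6 + q
v(r, c) = -10 + 2*r (v(r, c) = -4 + (r + (-6 + r)) = -4 + (-6 + 2*r) = -10 + 2*r)
-69798/v(-981, u(30)) = -69798/(-10 + 2*(-981)) = -69798/(-10 - 1962) = -69798/(-1972) = -69798*(-1/1972) = 34899/986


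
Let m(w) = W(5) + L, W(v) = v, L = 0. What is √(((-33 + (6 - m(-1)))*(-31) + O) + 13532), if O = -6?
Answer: √14518 ≈ 120.49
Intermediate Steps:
m(w) = 5 (m(w) = 5 + 0 = 5)
√(((-33 + (6 - m(-1)))*(-31) + O) + 13532) = √(((-33 + (6 - 1*5))*(-31) - 6) + 13532) = √(((-33 + (6 - 5))*(-31) - 6) + 13532) = √(((-33 + 1)*(-31) - 6) + 13532) = √((-32*(-31) - 6) + 13532) = √((992 - 6) + 13532) = √(986 + 13532) = √14518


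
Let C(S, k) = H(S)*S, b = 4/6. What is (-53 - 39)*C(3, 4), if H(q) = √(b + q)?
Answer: -92*√33 ≈ -528.50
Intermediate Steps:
b = ⅔ (b = 4*(⅙) = ⅔ ≈ 0.66667)
H(q) = √(⅔ + q)
C(S, k) = S*√(6 + 9*S)/3 (C(S, k) = (√(6 + 9*S)/3)*S = S*√(6 + 9*S)/3)
(-53 - 39)*C(3, 4) = (-53 - 39)*((⅓)*3*√(6 + 9*3)) = -92*3*√(6 + 27)/3 = -92*3*√33/3 = -92*√33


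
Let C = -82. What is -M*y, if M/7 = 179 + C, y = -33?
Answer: 22407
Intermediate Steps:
M = 679 (M = 7*(179 - 82) = 7*97 = 679)
-M*y = -679*(-33) = -1*(-22407) = 22407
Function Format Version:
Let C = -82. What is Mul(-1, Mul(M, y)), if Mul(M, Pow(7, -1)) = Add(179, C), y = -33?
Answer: 22407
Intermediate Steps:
M = 679 (M = Mul(7, Add(179, -82)) = Mul(7, 97) = 679)
Mul(-1, Mul(M, y)) = Mul(-1, Mul(679, -33)) = Mul(-1, -22407) = 22407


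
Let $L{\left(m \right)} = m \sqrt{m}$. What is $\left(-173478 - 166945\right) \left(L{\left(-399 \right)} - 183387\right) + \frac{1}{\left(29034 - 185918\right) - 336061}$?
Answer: $\frac{30774138678194444}{492945} + 135828777 i \sqrt{399} \approx 6.2429 \cdot 10^{10} + 2.7132 \cdot 10^{9} i$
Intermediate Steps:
$L{\left(m \right)} = m^{\frac{3}{2}}$
$\left(-173478 - 166945\right) \left(L{\left(-399 \right)} - 183387\right) + \frac{1}{\left(29034 - 185918\right) - 336061} = \left(-173478 - 166945\right) \left(\left(-399\right)^{\frac{3}{2}} - 183387\right) + \frac{1}{\left(29034 - 185918\right) - 336061} = - 340423 \left(- 399 i \sqrt{399} - 183387\right) + \frac{1}{\left(29034 - 185918\right) - 336061} = - 340423 \left(-183387 - 399 i \sqrt{399}\right) + \frac{1}{-156884 - 336061} = \left(62429152701 + 135828777 i \sqrt{399}\right) + \frac{1}{-492945} = \left(62429152701 + 135828777 i \sqrt{399}\right) - \frac{1}{492945} = \frac{30774138678194444}{492945} + 135828777 i \sqrt{399}$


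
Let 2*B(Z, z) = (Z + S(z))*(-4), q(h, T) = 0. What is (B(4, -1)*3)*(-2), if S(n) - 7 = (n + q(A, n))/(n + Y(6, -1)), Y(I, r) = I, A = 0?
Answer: 648/5 ≈ 129.60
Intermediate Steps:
S(n) = 7 + n/(6 + n) (S(n) = 7 + (n + 0)/(n + 6) = 7 + n/(6 + n))
B(Z, z) = -2*Z - 4*(21 + 4*z)/(6 + z) (B(Z, z) = ((Z + 2*(21 + 4*z)/(6 + z))*(-4))/2 = (-4*Z - 8*(21 + 4*z)/(6 + z))/2 = -2*Z - 4*(21 + 4*z)/(6 + z))
(B(4, -1)*3)*(-2) = ((2*(-42 - 8*(-1) - 1*4*(6 - 1))/(6 - 1))*3)*(-2) = ((2*(-42 + 8 - 1*4*5)/5)*3)*(-2) = ((2*(⅕)*(-42 + 8 - 20))*3)*(-2) = ((2*(⅕)*(-54))*3)*(-2) = -108/5*3*(-2) = -324/5*(-2) = 648/5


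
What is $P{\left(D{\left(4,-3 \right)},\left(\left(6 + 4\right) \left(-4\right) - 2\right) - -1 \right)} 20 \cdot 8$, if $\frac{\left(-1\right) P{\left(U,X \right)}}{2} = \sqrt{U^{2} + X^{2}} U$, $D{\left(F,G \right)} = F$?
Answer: $- 1280 \sqrt{1697} \approx -52729.0$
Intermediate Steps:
$P{\left(U,X \right)} = - 2 U \sqrt{U^{2} + X^{2}}$ ($P{\left(U,X \right)} = - 2 \sqrt{U^{2} + X^{2}} U = - 2 U \sqrt{U^{2} + X^{2}}$)
$P{\left(D{\left(4,-3 \right)},\left(\left(6 + 4\right) \left(-4\right) - 2\right) - -1 \right)} 20 \cdot 8 = \left(-2\right) 4 \sqrt{4^{2} + \left(\left(\left(6 + 4\right) \left(-4\right) - 2\right) - -1\right)^{2}} \cdot 20 \cdot 8 = \left(-2\right) 4 \sqrt{16 + \left(\left(10 \left(-4\right) - 2\right) + 1\right)^{2}} \cdot 20 \cdot 8 = \left(-2\right) 4 \sqrt{16 + \left(\left(-40 - 2\right) + 1\right)^{2}} \cdot 20 \cdot 8 = \left(-2\right) 4 \sqrt{16 + \left(-42 + 1\right)^{2}} \cdot 20 \cdot 8 = \left(-2\right) 4 \sqrt{16 + \left(-41\right)^{2}} \cdot 20 \cdot 8 = \left(-2\right) 4 \sqrt{16 + 1681} \cdot 20 \cdot 8 = \left(-2\right) 4 \sqrt{1697} \cdot 20 \cdot 8 = - 8 \sqrt{1697} \cdot 20 \cdot 8 = - 160 \sqrt{1697} \cdot 8 = - 1280 \sqrt{1697}$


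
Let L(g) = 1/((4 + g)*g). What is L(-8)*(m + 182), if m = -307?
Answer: -125/32 ≈ -3.9063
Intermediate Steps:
L(g) = 1/(g*(4 + g))
L(-8)*(m + 182) = (1/((-8)*(4 - 8)))*(-307 + 182) = -⅛/(-4)*(-125) = -⅛*(-¼)*(-125) = (1/32)*(-125) = -125/32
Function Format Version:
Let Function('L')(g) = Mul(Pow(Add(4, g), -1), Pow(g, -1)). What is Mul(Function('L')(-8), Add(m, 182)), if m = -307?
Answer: Rational(-125, 32) ≈ -3.9063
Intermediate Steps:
Function('L')(g) = Mul(Pow(g, -1), Pow(Add(4, g), -1))
Mul(Function('L')(-8), Add(m, 182)) = Mul(Mul(Pow(-8, -1), Pow(Add(4, -8), -1)), Add(-307, 182)) = Mul(Mul(Rational(-1, 8), Pow(-4, -1)), -125) = Mul(Mul(Rational(-1, 8), Rational(-1, 4)), -125) = Mul(Rational(1, 32), -125) = Rational(-125, 32)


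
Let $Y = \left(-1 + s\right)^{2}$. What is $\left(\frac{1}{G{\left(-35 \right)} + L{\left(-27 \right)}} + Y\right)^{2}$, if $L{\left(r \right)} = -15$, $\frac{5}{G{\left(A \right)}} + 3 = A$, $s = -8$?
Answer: $\frac{2165692369}{330625} \approx 6550.3$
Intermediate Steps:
$G{\left(A \right)} = \frac{5}{-3 + A}$
$Y = 81$ ($Y = \left(-1 - 8\right)^{2} = \left(-9\right)^{2} = 81$)
$\left(\frac{1}{G{\left(-35 \right)} + L{\left(-27 \right)}} + Y\right)^{2} = \left(\frac{1}{\frac{5}{-3 - 35} - 15} + 81\right)^{2} = \left(\frac{1}{\frac{5}{-38} - 15} + 81\right)^{2} = \left(\frac{1}{5 \left(- \frac{1}{38}\right) - 15} + 81\right)^{2} = \left(\frac{1}{- \frac{5}{38} - 15} + 81\right)^{2} = \left(\frac{1}{- \frac{575}{38}} + 81\right)^{2} = \left(- \frac{38}{575} + 81\right)^{2} = \left(\frac{46537}{575}\right)^{2} = \frac{2165692369}{330625}$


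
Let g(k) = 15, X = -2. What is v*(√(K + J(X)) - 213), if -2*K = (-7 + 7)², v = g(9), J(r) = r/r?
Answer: -3180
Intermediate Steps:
J(r) = 1
v = 15
K = 0 (K = -(-7 + 7)²/2 = -½*0² = -½*0 = 0)
v*(√(K + J(X)) - 213) = 15*(√(0 + 1) - 213) = 15*(√1 - 213) = 15*(1 - 213) = 15*(-212) = -3180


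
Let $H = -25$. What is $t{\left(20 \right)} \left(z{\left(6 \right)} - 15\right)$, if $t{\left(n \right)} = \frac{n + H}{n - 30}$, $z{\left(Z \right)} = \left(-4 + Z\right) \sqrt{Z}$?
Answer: $- \frac{15}{2} + \sqrt{6} \approx -5.0505$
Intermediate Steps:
$z{\left(Z \right)} = \sqrt{Z} \left(-4 + Z\right)$
$t{\left(n \right)} = \frac{-25 + n}{-30 + n}$ ($t{\left(n \right)} = \frac{n - 25}{n - 30} = \frac{-25 + n}{-30 + n}$)
$t{\left(20 \right)} \left(z{\left(6 \right)} - 15\right) = \frac{-25 + 20}{-30 + 20} \left(\sqrt{6} \left(-4 + 6\right) - 15\right) = \frac{1}{-10} \left(-5\right) \left(\sqrt{6} \cdot 2 - 15\right) = \left(- \frac{1}{10}\right) \left(-5\right) \left(2 \sqrt{6} - 15\right) = \frac{-15 + 2 \sqrt{6}}{2} = - \frac{15}{2} + \sqrt{6}$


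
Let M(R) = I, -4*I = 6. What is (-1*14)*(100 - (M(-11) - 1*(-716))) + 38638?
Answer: 47241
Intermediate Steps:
I = -3/2 (I = -¼*6 = -3/2 ≈ -1.5000)
M(R) = -3/2
(-1*14)*(100 - (M(-11) - 1*(-716))) + 38638 = (-1*14)*(100 - (-3/2 - 1*(-716))) + 38638 = -14*(100 - (-3/2 + 716)) + 38638 = -14*(100 - 1*1429/2) + 38638 = -14*(100 - 1429/2) + 38638 = -14*(-1229/2) + 38638 = 8603 + 38638 = 47241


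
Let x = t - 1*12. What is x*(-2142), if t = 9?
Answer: 6426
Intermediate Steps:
x = -3 (x = 9 - 1*12 = 9 - 12 = -3)
x*(-2142) = -3*(-2142) = 6426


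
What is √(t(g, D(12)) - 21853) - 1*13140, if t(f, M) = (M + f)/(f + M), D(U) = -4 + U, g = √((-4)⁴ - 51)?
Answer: -13140 + 6*I*√607 ≈ -13140.0 + 147.82*I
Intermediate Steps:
g = √205 (g = √(256 - 51) = √205 ≈ 14.318)
t(f, M) = 1 (t(f, M) = (M + f)/(M + f) = 1)
√(t(g, D(12)) - 21853) - 1*13140 = √(1 - 21853) - 1*13140 = √(-21852) - 13140 = 6*I*√607 - 13140 = -13140 + 6*I*√607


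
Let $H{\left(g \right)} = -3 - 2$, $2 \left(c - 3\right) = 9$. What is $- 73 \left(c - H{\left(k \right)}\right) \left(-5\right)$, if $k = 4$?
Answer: $\frac{9125}{2} \approx 4562.5$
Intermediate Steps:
$c = \frac{15}{2}$ ($c = 3 + \frac{1}{2} \cdot 9 = 3 + \frac{9}{2} = \frac{15}{2} \approx 7.5$)
$H{\left(g \right)} = -5$ ($H{\left(g \right)} = -3 - 2 = -5$)
$- 73 \left(c - H{\left(k \right)}\right) \left(-5\right) = - 73 \left(\frac{15}{2} - -5\right) \left(-5\right) = - 73 \left(\frac{15}{2} + 5\right) \left(-5\right) = \left(-73\right) \frac{25}{2} \left(-5\right) = \left(- \frac{1825}{2}\right) \left(-5\right) = \frac{9125}{2}$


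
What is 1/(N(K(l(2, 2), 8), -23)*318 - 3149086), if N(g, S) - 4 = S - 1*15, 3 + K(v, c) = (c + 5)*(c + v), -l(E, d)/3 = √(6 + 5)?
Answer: -1/3159898 ≈ -3.1647e-7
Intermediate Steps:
l(E, d) = -3*√11 (l(E, d) = -3*√(6 + 5) = -3*√11)
K(v, c) = -3 + (5 + c)*(c + v) (K(v, c) = -3 + (c + 5)*(c + v) = -3 + (5 + c)*(c + v))
N(g, S) = -11 + S (N(g, S) = 4 + (S - 1*15) = 4 + (S - 15) = 4 + (-15 + S) = -11 + S)
1/(N(K(l(2, 2), 8), -23)*318 - 3149086) = 1/((-11 - 23)*318 - 3149086) = 1/(-34*318 - 3149086) = 1/(-10812 - 3149086) = 1/(-3159898) = -1/3159898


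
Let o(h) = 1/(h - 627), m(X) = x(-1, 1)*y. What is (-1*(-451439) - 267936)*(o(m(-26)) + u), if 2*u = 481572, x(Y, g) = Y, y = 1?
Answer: 27748150525321/628 ≈ 4.4185e+10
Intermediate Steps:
m(X) = -1 (m(X) = -1*1 = -1)
u = 240786 (u = (1/2)*481572 = 240786)
o(h) = 1/(-627 + h)
(-1*(-451439) - 267936)*(o(m(-26)) + u) = (-1*(-451439) - 267936)*(1/(-627 - 1) + 240786) = (451439 - 267936)*(1/(-628) + 240786) = 183503*(-1/628 + 240786) = 183503*(151213607/628) = 27748150525321/628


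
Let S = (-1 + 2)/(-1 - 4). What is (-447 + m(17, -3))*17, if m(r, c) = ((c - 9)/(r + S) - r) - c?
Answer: -54944/7 ≈ -7849.1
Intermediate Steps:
S = -⅕ (S = 1/(-5) = 1*(-⅕) = -⅕ ≈ -0.20000)
m(r, c) = -c - r + (-9 + c)/(-⅕ + r) (m(r, c) = ((c - 9)/(r - ⅕) - r) - c = ((-9 + c)/(-⅕ + r) - r) - c = (-r + (-9 + c)/(-⅕ + r)) - c = -c - r + (-9 + c)/(-⅕ + r))
(-447 + m(17, -3))*17 = (-447 + (-45 + 17 - 5*17² + 6*(-3) - 5*(-3)*17)/(-1 + 5*17))*17 = (-447 + (-45 + 17 - 5*289 - 18 + 255)/(-1 + 85))*17 = (-447 + (-45 + 17 - 1445 - 18 + 255)/84)*17 = (-447 + (1/84)*(-1236))*17 = (-447 - 103/7)*17 = -3232/7*17 = -54944/7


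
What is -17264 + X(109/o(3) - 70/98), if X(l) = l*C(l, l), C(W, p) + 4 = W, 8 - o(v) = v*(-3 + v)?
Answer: -53779127/3136 ≈ -17149.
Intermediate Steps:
o(v) = 8 - v*(-3 + v)
C(W, p) = -4 + W
X(l) = l*(-4 + l)
-17264 + X(109/o(3) - 70/98) = -17264 + (109/(8 - 1*3**2 + 3*3) - 70/98)*(-4 + (109/(8 - 1*3**2 + 3*3) - 70/98)) = -17264 + (109/(8 - 1*9 + 9) - 70*1/98)*(-4 + (109/(8 - 1*9 + 9) - 70*1/98)) = -17264 + (109/(8 - 9 + 9) - 5/7)*(-4 + (109/(8 - 9 + 9) - 5/7)) = -17264 + (109/8 - 5/7)*(-4 + (109/8 - 5/7)) = -17264 + 723*(-4 + 723/56)/56 = -17264 + (723/56)*(499/56) = -17264 + 360777/3136 = -53779127/3136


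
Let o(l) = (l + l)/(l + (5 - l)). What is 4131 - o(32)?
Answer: 20591/5 ≈ 4118.2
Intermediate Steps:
o(l) = 2*l/5 (o(l) = (2*l)/5 = (2*l)*(⅕) = 2*l/5)
4131 - o(32) = 4131 - 2*32/5 = 4131 - 1*64/5 = 4131 - 64/5 = 20591/5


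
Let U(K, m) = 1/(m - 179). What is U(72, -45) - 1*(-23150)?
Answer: 5185599/224 ≈ 23150.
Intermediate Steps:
U(K, m) = 1/(-179 + m)
U(72, -45) - 1*(-23150) = 1/(-179 - 45) - 1*(-23150) = 1/(-224) + 23150 = -1/224 + 23150 = 5185599/224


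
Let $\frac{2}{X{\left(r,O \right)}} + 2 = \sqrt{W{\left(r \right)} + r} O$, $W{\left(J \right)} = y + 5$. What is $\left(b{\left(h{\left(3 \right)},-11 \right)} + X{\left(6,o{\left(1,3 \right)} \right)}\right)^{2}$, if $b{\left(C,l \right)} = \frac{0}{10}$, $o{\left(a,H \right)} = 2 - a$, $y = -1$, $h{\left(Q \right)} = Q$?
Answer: $\frac{4}{\left(2 - \sqrt{10}\right)^{2}} \approx 2.961$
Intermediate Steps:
$b{\left(C,l \right)} = 0$ ($b{\left(C,l \right)} = 0 \cdot \frac{1}{10} = 0$)
$W{\left(J \right)} = 4$ ($W{\left(J \right)} = -1 + 5 = 4$)
$X{\left(r,O \right)} = \frac{2}{-2 + O \sqrt{4 + r}}$ ($X{\left(r,O \right)} = \frac{2}{-2 + \sqrt{4 + r} O} = \frac{2}{-2 + O \sqrt{4 + r}}$)
$\left(b{\left(h{\left(3 \right)},-11 \right)} + X{\left(6,o{\left(1,3 \right)} \right)}\right)^{2} = \left(0 + \frac{2}{-2 + \left(2 - 1\right) \sqrt{4 + 6}}\right)^{2} = \left(0 + \frac{2}{-2 + \left(2 - 1\right) \sqrt{10}}\right)^{2} = \left(0 + \frac{2}{-2 + 1 \sqrt{10}}\right)^{2} = \left(0 + \frac{2}{-2 + \sqrt{10}}\right)^{2} = \left(\frac{2}{-2 + \sqrt{10}}\right)^{2} = \frac{4}{\left(-2 + \sqrt{10}\right)^{2}}$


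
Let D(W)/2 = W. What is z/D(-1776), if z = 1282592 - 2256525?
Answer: 973933/3552 ≈ 274.19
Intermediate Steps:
D(W) = 2*W
z = -973933
z/D(-1776) = -973933/(2*(-1776)) = -973933/(-3552) = -973933*(-1/3552) = 973933/3552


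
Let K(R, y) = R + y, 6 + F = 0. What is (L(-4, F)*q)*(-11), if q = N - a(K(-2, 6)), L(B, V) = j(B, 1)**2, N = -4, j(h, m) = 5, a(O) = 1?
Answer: 1375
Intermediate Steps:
F = -6 (F = -6 + 0 = -6)
L(B, V) = 25 (L(B, V) = 5**2 = 25)
q = -5 (q = -4 - 1*1 = -4 - 1 = -5)
(L(-4, F)*q)*(-11) = (25*(-5))*(-11) = -125*(-11) = 1375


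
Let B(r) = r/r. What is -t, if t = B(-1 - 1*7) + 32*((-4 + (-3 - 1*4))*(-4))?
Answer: -1409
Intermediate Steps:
B(r) = 1
t = 1409 (t = 1 + 32*((-4 + (-3 - 1*4))*(-4)) = 1 + 32*((-4 + (-3 - 4))*(-4)) = 1 + 32*((-4 - 7)*(-4)) = 1 + 32*(-11*(-4)) = 1 + 32*44 = 1 + 1408 = 1409)
-t = -1*1409 = -1409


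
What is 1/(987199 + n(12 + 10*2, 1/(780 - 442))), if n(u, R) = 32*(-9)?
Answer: 1/986911 ≈ 1.0133e-6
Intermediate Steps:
n(u, R) = -288
1/(987199 + n(12 + 10*2, 1/(780 - 442))) = 1/(987199 - 288) = 1/986911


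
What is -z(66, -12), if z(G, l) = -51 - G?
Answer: 117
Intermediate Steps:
-z(66, -12) = -(-51 - 1*66) = -(-51 - 66) = -1*(-117) = 117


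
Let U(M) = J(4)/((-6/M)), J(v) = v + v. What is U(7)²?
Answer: 784/9 ≈ 87.111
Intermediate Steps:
J(v) = 2*v
U(M) = -4*M/3 (U(M) = (2*4)/((-6/M)) = 8*(-M/6) = -4*M/3)
U(7)² = (-4/3*7)² = (-28/3)² = 784/9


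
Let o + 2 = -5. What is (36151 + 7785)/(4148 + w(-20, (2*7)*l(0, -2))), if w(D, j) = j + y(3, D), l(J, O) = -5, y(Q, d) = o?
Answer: 43936/4071 ≈ 10.792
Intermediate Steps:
o = -7 (o = -2 - 5 = -7)
y(Q, d) = -7
w(D, j) = -7 + j (w(D, j) = j - 7 = -7 + j)
(36151 + 7785)/(4148 + w(-20, (2*7)*l(0, -2))) = (36151 + 7785)/(4148 + (-7 + (2*7)*(-5))) = 43936/(4148 + (-7 + 14*(-5))) = 43936/(4148 + (-7 - 70)) = 43936/(4148 - 77) = 43936/4071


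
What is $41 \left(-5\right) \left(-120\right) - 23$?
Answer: $24577$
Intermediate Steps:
$41 \left(-5\right) \left(-120\right) - 23 = \left(-205\right) \left(-120\right) - 23 = 24600 - 23 = 24577$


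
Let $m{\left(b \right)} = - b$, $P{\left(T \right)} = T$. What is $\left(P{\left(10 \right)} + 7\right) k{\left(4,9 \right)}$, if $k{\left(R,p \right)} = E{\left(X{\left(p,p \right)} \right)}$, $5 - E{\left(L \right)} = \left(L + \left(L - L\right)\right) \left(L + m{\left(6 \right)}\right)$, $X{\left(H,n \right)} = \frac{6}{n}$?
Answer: $\frac{1309}{9} \approx 145.44$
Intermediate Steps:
$E{\left(L \right)} = 5 - L \left(-6 + L\right)$ ($E{\left(L \right)} = 5 - \left(L + \left(L - L\right)\right) \left(L - 6\right) = 5 - \left(L + 0\right) \left(L - 6\right) = 5 - L \left(-6 + L\right)$)
$k{\left(R,p \right)} = 5 - \frac{36}{p^{2}} + \frac{36}{p}$ ($k{\left(R,p \right)} = 5 - \left(\frac{6}{p}\right)^{2} + 6 \frac{6}{p} = 5 - \frac{36}{p^{2}} + \frac{36}{p}$)
$\left(P{\left(10 \right)} + 7\right) k{\left(4,9 \right)} = \left(10 + 7\right) \left(5 - \frac{36}{81} + \frac{36}{9}\right) = 17 \left(5 - \frac{4}{9} + 36 \cdot \frac{1}{9}\right) = 17 \left(5 - \frac{4}{9} + 4\right) = 17 \cdot \frac{77}{9} = \frac{1309}{9}$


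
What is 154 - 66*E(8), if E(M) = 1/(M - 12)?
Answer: 341/2 ≈ 170.50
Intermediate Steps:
E(M) = 1/(-12 + M)
154 - 66*E(8) = 154 - 66/(-12 + 8) = 154 - 66/(-4) = 154 - 66*(-¼) = 154 + 33/2 = 341/2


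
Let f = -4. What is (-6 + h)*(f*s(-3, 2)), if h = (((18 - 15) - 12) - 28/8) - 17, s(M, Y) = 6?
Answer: 852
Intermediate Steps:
h = -59/2 (h = ((3 - 12) - 28*1/8) - 17 = (-9 - 7/2) - 17 = -25/2 - 17 = -59/2 ≈ -29.500)
(-6 + h)*(f*s(-3, 2)) = (-6 - 59/2)*(-4*6) = -71/2*(-24) = 852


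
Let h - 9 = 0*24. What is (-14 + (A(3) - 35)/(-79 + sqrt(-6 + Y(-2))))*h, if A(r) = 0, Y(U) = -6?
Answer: -762993/6253 + 630*I*sqrt(3)/6253 ≈ -122.02 + 0.17451*I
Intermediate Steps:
h = 9 (h = 9 + 0*24 = 9 + 0 = 9)
(-14 + (A(3) - 35)/(-79 + sqrt(-6 + Y(-2))))*h = (-14 + (0 - 35)/(-79 + sqrt(-6 - 6)))*9 = (-14 - 35/(-79 + sqrt(-12)))*9 = (-14 - 35/(-79 + 2*I*sqrt(3)))*9 = -126 - 315/(-79 + 2*I*sqrt(3))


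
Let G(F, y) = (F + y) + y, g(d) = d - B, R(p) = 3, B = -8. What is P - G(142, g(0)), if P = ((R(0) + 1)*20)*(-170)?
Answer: -13758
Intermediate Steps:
g(d) = 8 + d (g(d) = d - 1*(-8) = d + 8 = 8 + d)
G(F, y) = F + 2*y
P = -13600 (P = ((3 + 1)*20)*(-170) = (4*20)*(-170) = 80*(-170) = -13600)
P - G(142, g(0)) = -13600 - (142 + 2*(8 + 0)) = -13600 - (142 + 2*8) = -13600 - (142 + 16) = -13600 - 1*158 = -13600 - 158 = -13758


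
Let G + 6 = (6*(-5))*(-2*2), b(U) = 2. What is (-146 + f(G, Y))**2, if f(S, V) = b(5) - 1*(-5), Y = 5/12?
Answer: 19321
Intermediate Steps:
Y = 5/12 (Y = 5*(1/12) = 5/12 ≈ 0.41667)
G = 114 (G = -6 + (6*(-5))*(-2*2) = -6 - 30*(-4) = -6 + 120 = 114)
f(S, V) = 7 (f(S, V) = 2 - 1*(-5) = 2 + 5 = 7)
(-146 + f(G, Y))**2 = (-146 + 7)**2 = (-139)**2 = 19321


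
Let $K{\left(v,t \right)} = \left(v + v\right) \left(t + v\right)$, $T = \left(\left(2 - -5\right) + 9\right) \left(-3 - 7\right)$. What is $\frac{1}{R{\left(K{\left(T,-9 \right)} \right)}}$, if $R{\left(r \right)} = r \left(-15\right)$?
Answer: $- \frac{1}{811200} \approx -1.2327 \cdot 10^{-6}$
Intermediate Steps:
$T = -160$ ($T = \left(\left(2 + 5\right) + 9\right) \left(-10\right) = \left(7 + 9\right) \left(-10\right) = 16 \left(-10\right) = -160$)
$K{\left(v,t \right)} = 2 v \left(t + v\right)$
$R{\left(r \right)} = - 15 r$
$\frac{1}{R{\left(K{\left(T,-9 \right)} \right)}} = \frac{1}{\left(-15\right) 2 \left(-160\right) \left(-9 - 160\right)} = \frac{1}{\left(-15\right) 2 \left(-160\right) \left(-169\right)} = \frac{1}{\left(-15\right) 54080} = \frac{1}{-811200} = - \frac{1}{811200}$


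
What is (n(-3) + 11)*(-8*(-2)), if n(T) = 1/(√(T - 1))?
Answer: 176 - 8*I ≈ 176.0 - 8.0*I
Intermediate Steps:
n(T) = (-1 + T)^(-½) (n(T) = 1/(√(-1 + T)) = (-1 + T)^(-½))
(n(-3) + 11)*(-8*(-2)) = ((-1 - 3)^(-½) + 11)*(-8*(-2)) = ((-4)^(-½) + 11)*16 = (-I/2 + 11)*16 = (11 - I/2)*16 = 176 - 8*I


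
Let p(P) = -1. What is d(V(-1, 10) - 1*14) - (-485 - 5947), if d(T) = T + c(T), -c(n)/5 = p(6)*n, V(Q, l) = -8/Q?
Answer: 6396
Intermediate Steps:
c(n) = 5*n (c(n) = -(-5)*n = 5*n)
d(T) = 6*T (d(T) = T + 5*T = 6*T)
d(V(-1, 10) - 1*14) - (-485 - 5947) = 6*(-8/(-1) - 1*14) - (-485 - 5947) = 6*(-8*(-1) - 14) - 1*(-6432) = 6*(8 - 14) + 6432 = 6*(-6) + 6432 = -36 + 6432 = 6396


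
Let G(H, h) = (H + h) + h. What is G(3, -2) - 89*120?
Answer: -10681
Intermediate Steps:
G(H, h) = H + 2*h
G(3, -2) - 89*120 = (3 + 2*(-2)) - 89*120 = (3 - 4) - 10680 = -1 - 10680 = -10681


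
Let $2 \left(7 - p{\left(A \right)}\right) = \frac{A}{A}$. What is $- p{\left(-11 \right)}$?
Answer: $- \frac{13}{2} \approx -6.5$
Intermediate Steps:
$p{\left(A \right)} = \frac{13}{2}$ ($p{\left(A \right)} = 7 - \frac{A \frac{1}{A}}{2} = 7 - \frac{1}{2} = \frac{13}{2}$)
$- p{\left(-11 \right)} = \left(-1\right) \frac{13}{2} = - \frac{13}{2}$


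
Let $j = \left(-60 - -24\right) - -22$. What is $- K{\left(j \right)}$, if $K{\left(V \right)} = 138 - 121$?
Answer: $-17$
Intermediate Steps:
$j = -14$ ($j = \left(-60 + 24\right) + 22 = -36 + 22 = -14$)
$K{\left(V \right)} = 17$ ($K{\left(V \right)} = 138 - 121 = 17$)
$- K{\left(j \right)} = \left(-1\right) 17 = -17$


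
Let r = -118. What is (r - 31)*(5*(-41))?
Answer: 30545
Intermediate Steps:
(r - 31)*(5*(-41)) = (-118 - 31)*(5*(-41)) = -149*(-205) = 30545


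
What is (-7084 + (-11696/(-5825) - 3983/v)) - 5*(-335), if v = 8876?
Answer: -39939898797/7386100 ≈ -5407.4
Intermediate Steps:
(-7084 + (-11696/(-5825) - 3983/v)) - 5*(-335) = (-7084 + (-11696/(-5825) - 3983/8876)) - 5*(-335) = (-7084 + (-11696*(-1/5825) - 3983*1/8876)) + 1675 = (-7084 + (11696/5825 - 569/1268)) + 1675 = (-7084 + 11516103/7386100) + 1675 = -52311616297/7386100 + 1675 = -39939898797/7386100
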